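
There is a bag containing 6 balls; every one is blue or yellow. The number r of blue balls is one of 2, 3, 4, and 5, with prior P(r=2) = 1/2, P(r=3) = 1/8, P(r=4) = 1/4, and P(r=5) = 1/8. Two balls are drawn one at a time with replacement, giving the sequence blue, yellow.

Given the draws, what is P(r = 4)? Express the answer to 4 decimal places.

Under each hypothesis, the probability of the observed sequence is: P(data | r = 2) = (2/6)(4/6) = 2/9; P(data | r = 3) = (3/6)(3/6) = 1/4; P(data | r = 4) = (4/6)(2/6) = 2/9; P(data | r = 5) = (5/6)(1/6) = 5/36.
The prior-weighted likelihoods are 1/2 · 2/9 = 1/9, 1/8 · 1/4 = 1/32, 1/4 · 2/9 = 1/18, 1/8 · 5/36 = 5/288; with total 31/144.
By Bayes' rule, P(r = 4 | data) = (1/18) / (31/144) = 8/31.

0.2581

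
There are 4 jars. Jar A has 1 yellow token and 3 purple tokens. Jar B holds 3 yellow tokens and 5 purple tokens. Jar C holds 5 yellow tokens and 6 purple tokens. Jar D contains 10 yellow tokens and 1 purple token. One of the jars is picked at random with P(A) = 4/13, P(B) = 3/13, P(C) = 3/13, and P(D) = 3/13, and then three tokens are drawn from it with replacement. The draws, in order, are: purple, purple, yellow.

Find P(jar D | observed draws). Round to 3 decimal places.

For each hypothesis, P(data | H) works out to: P(data | jar A) = (3/4)(3/4)(1/4) = 0.14062; P(data | jar B) = (5/8)(5/8)(3/8) = 0.14648; P(data | jar C) = (6/11)(6/11)(5/11) = 0.13524; P(data | jar D) = (1/11)(1/11)(10/11) = 0.0075131.
Multiplying each by its prior: 4/13 · 0.14062 = 0.043269, 3/13 · 0.14648 = 0.033804, 3/13 · 0.13524 = 0.031208, 3/13 · 0.0075131 = 0.0017338; these sum to 0.11002.
By Bayes' rule, P(jar D | data) = (0.0017338) / (0.11002) = 0.01576.

0.016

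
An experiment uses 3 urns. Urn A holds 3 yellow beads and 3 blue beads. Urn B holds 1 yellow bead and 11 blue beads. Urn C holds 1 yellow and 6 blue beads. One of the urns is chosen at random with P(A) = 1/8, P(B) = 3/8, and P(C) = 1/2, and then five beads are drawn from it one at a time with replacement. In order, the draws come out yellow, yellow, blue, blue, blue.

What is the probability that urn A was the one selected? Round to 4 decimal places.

0.3166

The likelihood of the observed sequence under each hypothesis: P(data | urn A) = (3/6)(3/6)(3/6)(3/6)(3/6) = 0.03125; P(data | urn B) = (1/12)(1/12)(11/12)(11/12)(11/12) = 0.005349; P(data | urn C) = (1/7)(1/7)(6/7)(6/7)(6/7) = 0.012852.
The prior-weighted likelihoods are 1/8 · 0.03125 = 0.0039062, 3/8 · 0.005349 = 0.0020059, 1/2 · 0.012852 = 0.0064259; with total 0.012338.
Hence P(urn A | data) = (0.0039062) / (0.012338) = 0.3166.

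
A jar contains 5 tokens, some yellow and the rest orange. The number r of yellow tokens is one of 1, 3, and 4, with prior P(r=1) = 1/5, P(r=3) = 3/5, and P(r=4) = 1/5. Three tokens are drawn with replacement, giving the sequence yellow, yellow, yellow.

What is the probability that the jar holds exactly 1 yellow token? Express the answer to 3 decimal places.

The likelihood of the observed sequence under each hypothesis: P(data | r = 1) = (1/5)(1/5)(1/5) = 1/125; P(data | r = 3) = (3/5)(3/5)(3/5) = 27/125; P(data | r = 4) = (4/5)(4/5)(4/5) = 64/125.
Multiplying each by its prior: 1/5 · 1/125 = 1/625, 3/5 · 27/125 = 81/625, 1/5 · 64/125 = 64/625; these sum to 146/625.
Hence P(r = 1 | data) = (1/625) / (146/625) = 1/146.

0.007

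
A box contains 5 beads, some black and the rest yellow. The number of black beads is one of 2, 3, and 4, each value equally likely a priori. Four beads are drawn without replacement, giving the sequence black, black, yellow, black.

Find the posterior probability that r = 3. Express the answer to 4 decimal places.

Compute the likelihood of the observed sequence for each case: P(data | r = 2) = (2/5)(1/4)(3/3)(0/2) = 0; P(data | r = 3) = (3/5)(2/4)(2/3)(1/2) = 1/10; P(data | r = 4) = (4/5)(3/4)(1/3)(2/2) = 1/5.
Multiplying each by its prior: 1/3 · 0 = 0, 1/3 · 1/10 = 1/30, 1/3 · 1/5 = 1/15; with total 1/10.
Therefore the posterior P(r = 3 | data) = (1/30) / (1/10) = 1/3.

0.3333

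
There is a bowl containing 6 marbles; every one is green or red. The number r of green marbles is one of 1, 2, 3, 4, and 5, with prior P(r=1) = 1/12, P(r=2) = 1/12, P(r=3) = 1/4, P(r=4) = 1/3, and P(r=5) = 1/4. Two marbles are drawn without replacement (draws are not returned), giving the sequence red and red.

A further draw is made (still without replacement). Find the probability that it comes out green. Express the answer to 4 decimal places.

Compute the likelihood of the observed sequence for each case: P(data | r = 1) = (5/6)(4/5) = 2/3; P(data | r = 2) = (4/6)(3/5) = 2/5; P(data | r = 3) = (3/6)(2/5) = 1/5; P(data | r = 4) = (2/6)(1/5) = 1/15; P(data | r = 5) = (1/6)(0/5) = 0.
Weighting by the prior gives 1/12 · 2/3 = 1/18, 1/12 · 2/5 = 1/30, 1/4 · 1/5 = 1/20, 1/3 · 1/15 = 1/45, 1/4 · 0 = 0; these sum to 29/180.
The posterior is then P(r = 1 | data) = 10/29, P(r = 2 | data) = 6/29, P(r = 3 | data) = 9/29, P(r = 4 | data) = 4/29, P(r = 5 | data) = 0.
So P(green next | data) = Σ P(green next | H) P(H | data) = (1/4)(10/29) + (1/2)(6/29) + (3/4)(9/29) + (1)(4/29) = 65/116.

0.5603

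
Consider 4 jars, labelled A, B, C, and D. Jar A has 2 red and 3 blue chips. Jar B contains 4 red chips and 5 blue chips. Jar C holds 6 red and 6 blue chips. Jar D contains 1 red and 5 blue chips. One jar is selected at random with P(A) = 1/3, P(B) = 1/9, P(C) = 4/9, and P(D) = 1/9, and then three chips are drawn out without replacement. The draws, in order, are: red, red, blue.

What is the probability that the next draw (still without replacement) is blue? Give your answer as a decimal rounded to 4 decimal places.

0.7075

Compute the likelihood of the observed sequence for each case: P(data | jar A) = (2/5)(1/4)(3/3) = 0.1; P(data | jar B) = (4/9)(3/8)(5/7) = 0.11905; P(data | jar C) = (6/12)(5/11)(6/10) = 0.13636; P(data | jar D) = (1/6)(0/5) = 0.
Weighting by the prior gives 1/3 · 0.1 = 0.033333, 1/9 · 0.11905 = 0.013228, 4/9 · 0.13636 = 0.060606, 1/9 · 0 = 0; these sum to 0.10717.
Dividing through by the total gives posterior P(jar A | data) = 0.31104, P(jar B | data) = 0.12343, P(jar C | data) = 0.56553, P(jar D | data) = 0.
So P(blue next | data) = Σ P(blue next | H) P(H | data) = (1)(0.31104) + (2/3)(0.12343) + (5/9)(0.56553) = 0.70751.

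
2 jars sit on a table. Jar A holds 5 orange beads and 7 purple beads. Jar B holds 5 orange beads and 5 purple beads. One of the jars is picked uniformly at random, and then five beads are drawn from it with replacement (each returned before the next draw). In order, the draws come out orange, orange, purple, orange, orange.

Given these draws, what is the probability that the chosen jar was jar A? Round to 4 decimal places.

0.3601

Compute the likelihood of the observed sequence for each case: P(data | jar A) = (5/12)(5/12)(7/12)(5/12)(5/12) = 0.017582; P(data | jar B) = (5/10)(5/10)(5/10)(5/10)(5/10) = 0.03125.
The prior-weighted likelihoods are 1/2 · 0.017582 = 0.0087911, 1/2 · 0.03125 = 0.015625; with total 0.024416.
By Bayes' rule, P(jar A | data) = (0.0087911) / (0.024416) = 0.36005.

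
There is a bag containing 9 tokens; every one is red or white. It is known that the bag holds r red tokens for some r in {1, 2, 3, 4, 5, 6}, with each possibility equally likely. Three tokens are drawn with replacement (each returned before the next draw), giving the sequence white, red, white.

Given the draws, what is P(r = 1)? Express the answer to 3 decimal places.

0.127

For each hypothesis, P(data | H) works out to: P(data | r = 1) = (8/9)(1/9)(8/9) = 0.087791; P(data | r = 2) = (7/9)(2/9)(7/9) = 0.13443; P(data | r = 3) = (6/9)(3/9)(6/9) = 0.14815; P(data | r = 4) = (5/9)(4/9)(5/9) = 0.13717; P(data | r = 5) = (4/9)(5/9)(4/9) = 0.10974; P(data | r = 6) = (3/9)(6/9)(3/9) = 0.074074.
The prior-weighted likelihoods are 1/6 · 0.087791 = 0.014632, 1/6 · 0.13443 = 0.022405, 1/6 · 0.14815 = 0.024691, 1/6 · 0.13717 = 0.022862, 1/6 · 0.10974 = 0.01829, 1/6 · 0.074074 = 0.012346; with total 0.11523.
By Bayes' rule, P(r = 1 | data) = (0.014632) / (0.11523) = 0.12698.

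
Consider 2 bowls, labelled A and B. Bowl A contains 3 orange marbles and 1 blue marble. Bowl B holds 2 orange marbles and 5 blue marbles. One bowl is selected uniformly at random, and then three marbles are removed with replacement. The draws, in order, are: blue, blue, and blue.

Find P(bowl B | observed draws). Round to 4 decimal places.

0.9589

The likelihood of the observed sequence under each hypothesis: P(data | bowl A) = (1/4)(1/4)(1/4) = 0.015625; P(data | bowl B) = (5/7)(5/7)(5/7) = 0.36443.
The prior-weighted likelihoods are 1/2 · 0.015625 = 0.0078125, 1/2 · 0.36443 = 0.18222; these sum to 0.19003.
Therefore the posterior P(bowl B | data) = (0.18222) / (0.19003) = 0.95889.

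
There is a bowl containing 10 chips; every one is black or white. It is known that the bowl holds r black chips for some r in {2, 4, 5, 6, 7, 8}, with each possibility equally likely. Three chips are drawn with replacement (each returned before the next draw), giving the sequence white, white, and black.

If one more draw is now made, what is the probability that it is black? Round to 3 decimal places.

0.464

Compute the likelihood of the observed sequence for each case: P(data | r = 2) = (8/10)(8/10)(2/10) = 0.128; P(data | r = 4) = (6/10)(6/10)(4/10) = 0.144; P(data | r = 5) = (5/10)(5/10)(5/10) = 0.125; P(data | r = 6) = (4/10)(4/10)(6/10) = 0.096; P(data | r = 7) = (3/10)(3/10)(7/10) = 0.063; P(data | r = 8) = (2/10)(2/10)(8/10) = 0.032.
The prior-weighted likelihoods are 1/6 · 0.128 = 0.021333, 1/6 · 0.144 = 0.024, 1/6 · 0.125 = 0.020833, 1/6 · 0.096 = 0.016, 1/6 · 0.063 = 0.0105, 1/6 · 0.032 = 0.0053333; summing to 0.098.
The posterior is then P(r = 2 | data) = 0.21769, P(r = 4 | data) = 0.2449, P(r = 5 | data) = 0.21259, P(r = 6 | data) = 0.16327, P(r = 7 | data) = 0.10714, P(r = 8 | data) = 0.054422.
The predictive probability is P(black next | data) = (1/5)(0.21769) + (2/5)(0.2449) + (1/2)(0.21259) + (3/5)(0.16327) + (7/10)(0.10714) + (4/5)(0.054422) = 0.46429.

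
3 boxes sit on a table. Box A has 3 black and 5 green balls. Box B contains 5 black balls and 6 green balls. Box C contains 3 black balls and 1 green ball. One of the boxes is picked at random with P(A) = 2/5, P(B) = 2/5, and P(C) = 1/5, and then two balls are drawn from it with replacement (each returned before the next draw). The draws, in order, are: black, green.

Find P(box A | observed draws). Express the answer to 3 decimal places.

The likelihood of the observed sequence under each hypothesis: P(data | box A) = (3/8)(5/8) = 0.23438; P(data | box B) = (5/11)(6/11) = 0.24793; P(data | box C) = (3/4)(1/4) = 0.1875.
Weighting by the prior gives 2/5 · 0.23438 = 0.09375, 2/5 · 0.24793 = 0.099174, 1/5 · 0.1875 = 0.0375; with total 0.23042.
By Bayes' rule, P(box A | data) = (0.09375) / (0.23042) = 0.40686.

0.407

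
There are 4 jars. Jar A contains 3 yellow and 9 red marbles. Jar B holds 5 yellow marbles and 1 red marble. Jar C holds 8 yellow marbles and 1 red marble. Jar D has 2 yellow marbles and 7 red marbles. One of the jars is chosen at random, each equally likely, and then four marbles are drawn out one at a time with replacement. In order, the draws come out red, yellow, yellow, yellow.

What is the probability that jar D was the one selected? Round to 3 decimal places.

Compute the likelihood of the observed sequence for each case: P(data | jar A) = (9/12)(3/12)(3/12)(3/12) = 0.011719; P(data | jar B) = (1/6)(5/6)(5/6)(5/6) = 0.096451; P(data | jar C) = (1/9)(8/9)(8/9)(8/9) = 0.078037; P(data | jar D) = (7/9)(2/9)(2/9)(2/9) = 0.0085353.
Weighting by the prior gives 1/4 · 0.011719 = 0.0029297, 1/4 · 0.096451 = 0.024113, 1/4 · 0.078037 = 0.019509, 1/4 · 0.0085353 = 0.0021338; with total 0.048685.
So P(jar D | data) = (0.0021338) / (0.048685) = 0.043829.

0.044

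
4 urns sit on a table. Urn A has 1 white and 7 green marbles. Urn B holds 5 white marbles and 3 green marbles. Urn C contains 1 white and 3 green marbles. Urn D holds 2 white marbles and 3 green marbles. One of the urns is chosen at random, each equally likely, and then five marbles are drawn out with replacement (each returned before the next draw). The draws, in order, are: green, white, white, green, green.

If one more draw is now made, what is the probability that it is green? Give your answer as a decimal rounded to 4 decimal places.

0.6239

Under each hypothesis, the probability of the observed sequence is: P(data | urn A) = (7/8)(1/8)(1/8)(7/8)(7/8) = 0.010468; P(data | urn B) = (3/8)(5/8)(5/8)(3/8)(3/8) = 0.020599; P(data | urn C) = (3/4)(1/4)(1/4)(3/4)(3/4) = 0.026367; P(data | urn D) = (3/5)(2/5)(2/5)(3/5)(3/5) = 0.03456.
The prior-weighted likelihoods are 1/4 · 0.010468 = 0.0026169, 1/4 · 0.020599 = 0.0051498, 1/4 · 0.026367 = 0.0065918, 1/4 · 0.03456 = 0.00864; these sum to 0.022999.
The posterior is then P(urn A | data) = 0.11378, P(urn B | data) = 0.22392, P(urn C | data) = 0.28662, P(urn D | data) = 0.37568.
So P(green next | data) = Σ P(green next | H) P(H | data) = (7/8)(0.11378) + (3/8)(0.22392) + (3/4)(0.28662) + (3/5)(0.37568) = 0.6239.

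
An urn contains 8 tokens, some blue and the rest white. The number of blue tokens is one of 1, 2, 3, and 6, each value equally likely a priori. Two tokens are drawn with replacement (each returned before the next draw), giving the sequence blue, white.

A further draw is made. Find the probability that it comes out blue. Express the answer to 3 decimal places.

Under each hypothesis, the probability of the observed sequence is: P(data | r = 1) = (1/8)(7/8) = 7/64; P(data | r = 2) = (2/8)(6/8) = 3/16; P(data | r = 3) = (3/8)(5/8) = 15/64; P(data | r = 6) = (6/8)(2/8) = 3/16.
The prior-weighted likelihoods are 1/4 · 7/64 = 7/256, 1/4 · 3/16 = 3/64, 1/4 · 15/64 = 15/256, 1/4 · 3/16 = 3/64; with total 23/128.
Dividing through by the total gives posterior P(r = 1 | data) = 7/46, P(r = 2 | data) = 6/23, P(r = 3 | data) = 15/46, P(r = 6 | data) = 6/23.
The predictive probability is P(blue next | data) = (1/8)(7/46) + (1/4)(6/23) + (3/8)(15/46) + (3/4)(6/23) = 37/92.

0.402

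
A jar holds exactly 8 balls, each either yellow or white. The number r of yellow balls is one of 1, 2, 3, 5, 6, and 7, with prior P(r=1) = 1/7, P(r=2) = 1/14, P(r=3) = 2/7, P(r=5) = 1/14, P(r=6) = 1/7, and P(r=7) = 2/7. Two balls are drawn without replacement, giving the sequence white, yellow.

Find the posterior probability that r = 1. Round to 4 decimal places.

For each hypothesis, P(data | H) works out to: P(data | r = 1) = (7/8)(1/7) = 1/8; P(data | r = 2) = (6/8)(2/7) = 3/14; P(data | r = 3) = (5/8)(3/7) = 15/56; P(data | r = 5) = (3/8)(5/7) = 15/56; P(data | r = 6) = (2/8)(6/7) = 3/14; P(data | r = 7) = (1/8)(7/7) = 1/8.
Multiplying each by its prior: 1/7 · 1/8 = 1/56, 1/14 · 3/14 = 3/196, 2/7 · 15/56 = 15/196, 1/14 · 15/56 = 15/784, 1/7 · 3/14 = 3/98, 2/7 · 1/8 = 1/28; these sum to 153/784.
Therefore the posterior P(r = 1 | data) = (1/56) / (153/784) = 14/153.

0.0915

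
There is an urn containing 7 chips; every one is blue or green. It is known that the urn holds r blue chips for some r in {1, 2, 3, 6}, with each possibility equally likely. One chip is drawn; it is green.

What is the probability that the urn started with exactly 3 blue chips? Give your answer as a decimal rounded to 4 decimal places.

0.2500

For each hypothesis, P(data | H) works out to: P(data | r = 1) = (6/7) = 6/7; P(data | r = 2) = (5/7) = 5/7; P(data | r = 3) = (4/7) = 4/7; P(data | r = 6) = (1/7) = 1/7.
Multiplying each by its prior: 1/4 · 6/7 = 3/14, 1/4 · 5/7 = 5/28, 1/4 · 4/7 = 1/7, 1/4 · 1/7 = 1/28; these sum to 4/7.
By Bayes' rule, P(r = 3 | data) = (1/7) / (4/7) = 1/4.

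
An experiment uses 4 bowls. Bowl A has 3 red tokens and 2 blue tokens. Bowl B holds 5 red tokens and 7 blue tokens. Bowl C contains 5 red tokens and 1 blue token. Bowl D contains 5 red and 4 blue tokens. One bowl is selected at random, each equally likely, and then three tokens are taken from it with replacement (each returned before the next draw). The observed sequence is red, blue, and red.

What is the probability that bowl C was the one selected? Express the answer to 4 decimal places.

0.2323

Under each hypothesis, the probability of the observed sequence is: P(data | bowl A) = (3/5)(2/5)(3/5) = 0.144; P(data | bowl B) = (5/12)(7/12)(5/12) = 0.10127; P(data | bowl C) = (5/6)(1/6)(5/6) = 0.11574; P(data | bowl D) = (5/9)(4/9)(5/9) = 0.13717.
Multiplying each by its prior: 1/4 · 0.144 = 0.036, 1/4 · 0.10127 = 0.025318, 1/4 · 0.11574 = 0.028935, 1/4 · 0.13717 = 0.034294; summing to 0.12455.
Therefore the posterior P(bowl C | data) = (0.028935) / (0.12455) = 0.23232.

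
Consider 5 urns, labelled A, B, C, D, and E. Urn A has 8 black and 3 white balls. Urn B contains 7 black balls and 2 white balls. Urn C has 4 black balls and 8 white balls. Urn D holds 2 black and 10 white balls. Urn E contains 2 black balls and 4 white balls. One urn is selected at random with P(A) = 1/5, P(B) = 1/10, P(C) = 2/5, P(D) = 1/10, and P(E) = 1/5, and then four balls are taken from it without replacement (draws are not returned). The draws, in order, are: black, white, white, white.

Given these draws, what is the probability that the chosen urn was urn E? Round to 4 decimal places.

0.3128

The likelihood of the observed sequence under each hypothesis: P(data | urn A) = (8/11)(3/10)(2/9)(1/8) = 0.0060606; P(data | urn B) = (7/9)(2/8)(1/7)(0/6) = 0; P(data | urn C) = (4/12)(8/11)(7/10)(6/9) = 0.11313; P(data | urn D) = (2/12)(10/11)(9/10)(8/9) = 0.12121; P(data | urn E) = (2/6)(4/5)(3/4)(2/3) = 0.13333.
Multiplying each by its prior: 1/5 · 0.0060606 = 0.0012121, 1/10 · 0 = 0, 2/5 · 0.11313 = 0.045253, 1/10 · 0.12121 = 0.012121, 1/5 · 0.13333 = 0.026667; these sum to 0.085253.
Hence P(urn E | data) = (0.026667) / (0.085253) = 0.3128.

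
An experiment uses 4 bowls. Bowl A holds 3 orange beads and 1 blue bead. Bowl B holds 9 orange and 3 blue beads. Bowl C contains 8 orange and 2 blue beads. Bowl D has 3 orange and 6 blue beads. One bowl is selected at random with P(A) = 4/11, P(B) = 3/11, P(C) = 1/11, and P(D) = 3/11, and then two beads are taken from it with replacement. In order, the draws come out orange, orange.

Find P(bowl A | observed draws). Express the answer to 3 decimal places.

The likelihood of the observed sequence under each hypothesis: P(data | bowl A) = (3/4)(3/4) = 0.5625; P(data | bowl B) = (9/12)(9/12) = 0.5625; P(data | bowl C) = (8/10)(8/10) = 0.64; P(data | bowl D) = (3/9)(3/9) = 0.11111.
Multiplying each by its prior: 4/11 · 0.5625 = 0.20455, 3/11 · 0.5625 = 0.15341, 1/11 · 0.64 = 0.058182, 3/11 · 0.11111 = 0.030303; summing to 0.44644.
So P(bowl A | data) = (0.20455) / (0.44644) = 0.45817.

0.458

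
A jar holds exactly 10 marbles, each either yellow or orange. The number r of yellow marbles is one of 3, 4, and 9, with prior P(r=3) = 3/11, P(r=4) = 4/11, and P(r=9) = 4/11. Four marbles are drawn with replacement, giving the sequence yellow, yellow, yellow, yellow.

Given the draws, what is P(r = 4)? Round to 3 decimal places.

0.037

The likelihood of the observed sequence under each hypothesis: P(data | r = 3) = (3/10)(3/10)(3/10)(3/10) = 0.0081; P(data | r = 4) = (4/10)(4/10)(4/10)(4/10) = 0.0256; P(data | r = 9) = (9/10)(9/10)(9/10)(9/10) = 0.6561.
Multiplying each by its prior: 3/11 · 0.0081 = 0.0022091, 4/11 · 0.0256 = 0.0093091, 4/11 · 0.6561 = 0.23858; with total 0.2501.
So P(r = 4 | data) = (0.0093091) / (0.2501) = 0.037221.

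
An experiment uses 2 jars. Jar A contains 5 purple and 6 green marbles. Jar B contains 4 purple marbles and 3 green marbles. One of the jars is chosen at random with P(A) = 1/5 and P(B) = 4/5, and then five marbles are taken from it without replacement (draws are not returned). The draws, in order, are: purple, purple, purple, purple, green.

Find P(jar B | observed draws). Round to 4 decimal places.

0.8980

For each hypothesis, P(data | H) works out to: P(data | jar A) = (5/11)(4/10)(3/9)(2/8)(6/7) = 1/77; P(data | jar B) = (4/7)(3/6)(2/5)(1/4)(3/3) = 1/35.
The prior-weighted likelihoods are 1/5 · 1/77 = 1/385, 4/5 · 1/35 = 4/175; these sum to 7/275.
Hence P(jar B | data) = (4/175) / (7/275) = 44/49.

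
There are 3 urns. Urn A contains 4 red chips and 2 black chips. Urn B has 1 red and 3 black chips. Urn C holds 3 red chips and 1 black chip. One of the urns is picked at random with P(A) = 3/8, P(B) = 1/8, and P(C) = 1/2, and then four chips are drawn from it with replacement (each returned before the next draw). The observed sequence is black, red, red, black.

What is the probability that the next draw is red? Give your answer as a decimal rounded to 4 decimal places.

0.6576

The likelihood of the observed sequence under each hypothesis: P(data | urn A) = (2/6)(4/6)(4/6)(2/6) = 0.049383; P(data | urn B) = (3/4)(1/4)(1/4)(3/4) = 0.035156; P(data | urn C) = (1/4)(3/4)(3/4)(1/4) = 0.035156.
Multiplying each by its prior: 3/8 · 0.049383 = 0.018519, 1/8 · 0.035156 = 0.0043945, 1/2 · 0.035156 = 0.017578; with total 0.040491.
Dividing through by the total gives posterior P(urn A | data) = 0.45735, P(urn B | data) = 0.10853, P(urn C | data) = 0.43412.
The predictive probability is P(red next | data) = (2/3)(0.45735) + (1/4)(0.10853) + (3/4)(0.43412) = 0.65762.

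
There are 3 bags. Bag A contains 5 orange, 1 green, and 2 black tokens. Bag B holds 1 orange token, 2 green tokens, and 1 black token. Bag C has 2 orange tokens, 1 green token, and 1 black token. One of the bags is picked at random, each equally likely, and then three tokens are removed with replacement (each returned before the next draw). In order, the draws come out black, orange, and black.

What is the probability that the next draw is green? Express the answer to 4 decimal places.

Under each hypothesis, the probability of the observed sequence is: P(data | bag A) = (2/8)(5/8)(2/8) = 5/128; P(data | bag B) = (1/4)(1/4)(1/4) = 1/64; P(data | bag C) = (1/4)(2/4)(1/4) = 1/32.
Weighting by the prior gives 1/3 · 5/128 = 5/384, 1/3 · 1/64 = 1/192, 1/3 · 1/32 = 1/96; these sum to 11/384.
Normalising, the posterior is P(bag A | data) = 5/11, P(bag B | data) = 2/11, P(bag C | data) = 4/11.
The predictive probability is P(green next | data) = (1/8)(5/11) + (1/2)(2/11) + (1/4)(4/11) = 21/88.

0.2386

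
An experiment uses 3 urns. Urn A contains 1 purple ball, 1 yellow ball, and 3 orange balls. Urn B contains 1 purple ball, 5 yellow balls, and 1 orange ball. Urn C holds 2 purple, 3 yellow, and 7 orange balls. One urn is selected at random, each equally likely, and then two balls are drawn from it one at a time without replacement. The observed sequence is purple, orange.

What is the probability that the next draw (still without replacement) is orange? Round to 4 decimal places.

Under each hypothesis, the probability of the observed sequence is: P(data | urn A) = (1/5)(3/4) = 0.15; P(data | urn B) = (1/7)(1/6) = 0.02381; P(data | urn C) = (2/12)(7/11) = 0.10606.
Weighting by the prior gives 1/3 · 0.15 = 0.05, 1/3 · 0.02381 = 0.0079365, 1/3 · 0.10606 = 0.035354; with total 0.09329.
Normalising, the posterior is P(urn A | data) = 0.53596, P(urn B | data) = 0.085073, P(urn C | data) = 0.37896.
Averaging over the posterior, P(orange next | data) = (2/3)(0.53596) + (0)(0.085073) + (3/5)(0.37896) = 0.58469.

0.5847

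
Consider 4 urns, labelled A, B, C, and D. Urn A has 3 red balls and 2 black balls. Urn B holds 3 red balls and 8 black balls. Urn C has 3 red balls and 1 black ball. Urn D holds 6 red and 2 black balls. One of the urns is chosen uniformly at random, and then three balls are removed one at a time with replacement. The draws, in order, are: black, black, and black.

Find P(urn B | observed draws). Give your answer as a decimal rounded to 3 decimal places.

0.802

Compute the likelihood of the observed sequence for each case: P(data | urn A) = (2/5)(2/5)(2/5) = 0.064; P(data | urn B) = (8/11)(8/11)(8/11) = 0.38467; P(data | urn C) = (1/4)(1/4)(1/4) = 0.015625; P(data | urn D) = (2/8)(2/8)(2/8) = 0.015625.
Multiplying each by its prior: 1/4 · 0.064 = 0.016, 1/4 · 0.38467 = 0.096168, 1/4 · 0.015625 = 0.0039062, 1/4 · 0.015625 = 0.0039062; with total 0.11998.
So P(urn B | data) = (0.096168) / (0.11998) = 0.80153.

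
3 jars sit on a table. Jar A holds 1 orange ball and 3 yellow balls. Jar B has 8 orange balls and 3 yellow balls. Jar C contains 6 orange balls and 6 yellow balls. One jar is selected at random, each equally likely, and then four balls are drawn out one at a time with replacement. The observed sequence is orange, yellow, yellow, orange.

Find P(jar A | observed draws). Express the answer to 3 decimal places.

0.257

The likelihood of the observed sequence under each hypothesis: P(data | jar A) = (1/4)(3/4)(3/4)(1/4) = 0.035156; P(data | jar B) = (8/11)(3/11)(3/11)(8/11) = 0.039342; P(data | jar C) = (6/12)(6/12)(6/12)(6/12) = 0.0625.
The prior-weighted likelihoods are 1/3 · 0.035156 = 0.011719, 1/3 · 0.039342 = 0.013114, 1/3 · 0.0625 = 0.020833; these sum to 0.045666.
So P(jar A | data) = (0.011719) / (0.045666) = 0.25662.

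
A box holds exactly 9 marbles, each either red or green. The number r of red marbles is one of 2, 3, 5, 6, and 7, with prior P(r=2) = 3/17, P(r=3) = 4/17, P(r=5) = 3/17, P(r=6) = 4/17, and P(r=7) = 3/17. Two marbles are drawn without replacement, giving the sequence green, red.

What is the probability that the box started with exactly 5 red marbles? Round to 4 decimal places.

0.2083

Compute the likelihood of the observed sequence for each case: P(data | r = 2) = (7/9)(2/8) = 7/36; P(data | r = 3) = (6/9)(3/8) = 1/4; P(data | r = 5) = (4/9)(5/8) = 5/18; P(data | r = 6) = (3/9)(6/8) = 1/4; P(data | r = 7) = (2/9)(7/8) = 7/36.
Weighting by the prior gives 3/17 · 7/36 = 7/204, 4/17 · 1/4 = 1/17, 3/17 · 5/18 = 5/102, 4/17 · 1/4 = 1/17, 3/17 · 7/36 = 7/204; these sum to 4/17.
By Bayes' rule, P(r = 5 | data) = (5/102) / (4/17) = 5/24.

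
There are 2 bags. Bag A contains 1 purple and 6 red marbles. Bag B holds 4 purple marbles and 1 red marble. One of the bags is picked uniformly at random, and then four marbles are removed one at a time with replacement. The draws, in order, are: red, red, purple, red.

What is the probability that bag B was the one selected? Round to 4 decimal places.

For each hypothesis, P(data | H) works out to: P(data | bag A) = (6/7)(6/7)(1/7)(6/7) = 0.089963; P(data | bag B) = (1/5)(1/5)(4/5)(1/5) = 0.0064.
The prior-weighted likelihoods are 1/2 · 0.089963 = 0.044981, 1/2 · 0.0064 = 0.0032; these sum to 0.048181.
By Bayes' rule, P(bag B | data) = (0.0032) / (0.048181) = 0.066416.

0.0664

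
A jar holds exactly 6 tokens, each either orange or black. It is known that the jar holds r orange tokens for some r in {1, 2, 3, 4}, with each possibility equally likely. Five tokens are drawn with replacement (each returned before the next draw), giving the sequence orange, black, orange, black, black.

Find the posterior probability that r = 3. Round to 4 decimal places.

Compute the likelihood of the observed sequence for each case: P(data | r = 1) = (1/6)(5/6)(1/6)(5/6)(5/6) = 0.016075; P(data | r = 2) = (2/6)(4/6)(2/6)(4/6)(4/6) = 0.032922; P(data | r = 3) = (3/6)(3/6)(3/6)(3/6)(3/6) = 0.03125; P(data | r = 4) = (4/6)(2/6)(4/6)(2/6)(2/6) = 0.016461.
The prior-weighted likelihoods are 1/4 · 0.016075 = 0.0040188, 1/4 · 0.032922 = 0.0082305, 1/4 · 0.03125 = 0.0078125, 1/4 · 0.016461 = 0.0041152; these sum to 0.024177.
By Bayes' rule, P(r = 3 | data) = (0.0078125) / (0.024177) = 0.32314.

0.3231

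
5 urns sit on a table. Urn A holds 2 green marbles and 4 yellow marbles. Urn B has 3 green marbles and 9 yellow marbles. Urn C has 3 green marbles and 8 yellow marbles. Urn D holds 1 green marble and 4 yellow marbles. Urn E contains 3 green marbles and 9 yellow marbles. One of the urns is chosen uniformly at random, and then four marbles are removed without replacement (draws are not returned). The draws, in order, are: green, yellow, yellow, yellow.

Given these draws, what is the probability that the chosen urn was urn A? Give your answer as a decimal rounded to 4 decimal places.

Under each hypothesis, the probability of the observed sequence is: P(data | urn A) = (2/6)(4/5)(3/4)(2/3) = 2/15; P(data | urn B) = (3/12)(9/11)(8/10)(7/9) = 7/55; P(data | urn C) = (3/11)(8/10)(7/9)(6/8) = 7/55; P(data | urn D) = (1/5)(4/4)(3/3)(2/2) = 1/5; P(data | urn E) = (3/12)(9/11)(8/10)(7/9) = 7/55.
Multiplying each by its prior: 1/5 · 2/15 = 2/75, 1/5 · 7/55 = 7/275, 1/5 · 7/55 = 7/275, 1/5 · 1/5 = 1/25, 1/5 · 7/55 = 7/275; with total 118/825.
Hence P(urn A | data) = (2/75) / (118/825) = 11/59.

0.1864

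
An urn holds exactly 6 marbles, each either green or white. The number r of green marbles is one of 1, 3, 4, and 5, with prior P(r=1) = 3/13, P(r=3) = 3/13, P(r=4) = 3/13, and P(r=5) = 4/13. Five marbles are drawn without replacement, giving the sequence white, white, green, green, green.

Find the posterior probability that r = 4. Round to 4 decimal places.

For each hypothesis, P(data | H) works out to: P(data | r = 1) = (5/6)(4/5)(1/4)(0/3) = 0; P(data | r = 3) = (3/6)(2/5)(3/4)(2/3)(1/2) = 1/20; P(data | r = 4) = (2/6)(1/5)(4/4)(3/3)(2/2) = 1/15; P(data | r = 5) = (1/6)(0/5) = 0.
Weighting by the prior gives 3/13 · 0 = 0, 3/13 · 1/20 = 3/260, 3/13 · 1/15 = 1/65, 4/13 · 0 = 0; with total 7/260.
By Bayes' rule, P(r = 4 | data) = (1/65) / (7/260) = 4/7.

0.5714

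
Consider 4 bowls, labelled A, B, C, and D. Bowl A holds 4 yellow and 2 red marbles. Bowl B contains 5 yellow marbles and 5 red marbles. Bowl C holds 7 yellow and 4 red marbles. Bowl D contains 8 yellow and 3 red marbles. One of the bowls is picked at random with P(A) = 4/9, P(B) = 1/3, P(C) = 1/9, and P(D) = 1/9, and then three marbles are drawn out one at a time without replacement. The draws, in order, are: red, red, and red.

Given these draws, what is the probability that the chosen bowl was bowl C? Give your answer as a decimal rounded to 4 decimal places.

0.0865

The likelihood of the observed sequence under each hypothesis: P(data | bowl A) = (2/6)(1/5)(0/4) = 0; P(data | bowl B) = (5/10)(4/9)(3/8) = 0.083333; P(data | bowl C) = (4/11)(3/10)(2/9) = 0.024242; P(data | bowl D) = (3/11)(2/10)(1/9) = 0.0060606.
The prior-weighted likelihoods are 4/9 · 0 = 0, 1/3 · 0.083333 = 0.027778, 1/9 · 0.024242 = 0.0026936, 1/9 · 0.0060606 = 0.0006734; with total 0.031145.
So P(bowl C | data) = (0.0026936) / (0.031145) = 0.086486.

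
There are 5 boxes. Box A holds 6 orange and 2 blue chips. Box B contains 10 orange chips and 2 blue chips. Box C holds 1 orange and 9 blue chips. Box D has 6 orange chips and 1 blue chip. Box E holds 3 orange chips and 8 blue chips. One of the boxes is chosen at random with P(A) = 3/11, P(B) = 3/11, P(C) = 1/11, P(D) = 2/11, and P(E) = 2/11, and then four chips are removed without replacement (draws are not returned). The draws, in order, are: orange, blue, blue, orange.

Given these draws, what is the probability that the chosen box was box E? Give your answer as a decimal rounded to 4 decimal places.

For each hypothesis, P(data | H) works out to: P(data | box A) = (6/8)(2/7)(1/6)(5/5) = 0.035714; P(data | box B) = (10/12)(2/11)(1/10)(9/9) = 0.015152; P(data | box C) = (1/10)(9/9)(8/8)(0/7) = 0; P(data | box D) = (6/7)(1/6)(0/5) = 0; P(data | box E) = (3/11)(8/10)(7/9)(2/8) = 0.042424.
Weighting by the prior gives 3/11 · 0.035714 = 0.0097403, 3/11 · 0.015152 = 0.0041322, 1/11 · 0 = 0, 2/11 · 0 = 0, 2/11 · 0.042424 = 0.0077135; with total 0.021586.
By Bayes' rule, P(box E | data) = (0.0077135) / (0.021586) = 0.35734.

0.3573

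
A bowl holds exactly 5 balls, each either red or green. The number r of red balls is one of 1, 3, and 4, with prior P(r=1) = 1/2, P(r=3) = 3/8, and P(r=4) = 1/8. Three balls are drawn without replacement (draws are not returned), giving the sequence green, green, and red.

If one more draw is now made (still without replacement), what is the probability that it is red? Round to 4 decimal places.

0.2727

The likelihood of the observed sequence under each hypothesis: P(data | r = 1) = (4/5)(3/4)(1/3) = 1/5; P(data | r = 3) = (2/5)(1/4)(3/3) = 1/10; P(data | r = 4) = (1/5)(0/4) = 0.
Weighting by the prior gives 1/2 · 1/5 = 1/10, 3/8 · 1/10 = 3/80, 1/8 · 0 = 0; these sum to 11/80.
The posterior is then P(r = 1 | data) = 8/11, P(r = 3 | data) = 3/11, P(r = 4 | data) = 0.
So P(red next | data) = Σ P(red next | H) P(H | data) = (0)(8/11) + (1)(3/11) = 3/11.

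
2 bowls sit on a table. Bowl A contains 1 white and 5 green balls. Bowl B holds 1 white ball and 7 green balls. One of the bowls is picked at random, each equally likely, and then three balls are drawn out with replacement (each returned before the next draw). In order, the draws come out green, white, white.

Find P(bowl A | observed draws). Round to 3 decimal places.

Compute the likelihood of the observed sequence for each case: P(data | bowl A) = (5/6)(1/6)(1/6) = 0.023148; P(data | bowl B) = (7/8)(1/8)(1/8) = 0.013672.
Weighting by the prior gives 1/2 · 0.023148 = 0.011574, 1/2 · 0.013672 = 0.0068359; summing to 0.01841.
By Bayes' rule, P(bowl A | data) = (0.011574) / (0.01841) = 0.62868.

0.629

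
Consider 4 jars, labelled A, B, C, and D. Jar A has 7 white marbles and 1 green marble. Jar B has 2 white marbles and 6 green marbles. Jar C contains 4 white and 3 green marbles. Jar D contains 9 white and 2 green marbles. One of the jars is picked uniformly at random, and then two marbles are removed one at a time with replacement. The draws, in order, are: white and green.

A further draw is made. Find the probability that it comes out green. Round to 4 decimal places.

0.4146

Compute the likelihood of the observed sequence for each case: P(data | jar A) = (7/8)(1/8) = 0.10938; P(data | jar B) = (2/8)(6/8) = 0.1875; P(data | jar C) = (4/7)(3/7) = 0.2449; P(data | jar D) = (9/11)(2/11) = 0.14876.
Weighting by the prior gives 1/4 · 0.10938 = 0.027344, 1/4 · 0.1875 = 0.046875, 1/4 · 0.2449 = 0.061224, 1/4 · 0.14876 = 0.03719; with total 0.17263.
Normalising, the posterior is P(jar A | data) = 0.15839, P(jar B | data) = 0.27153, P(jar C | data) = 0.35465, P(jar D | data) = 0.21543.
The predictive probability is P(green next | data) = (1/8)(0.15839) + (3/4)(0.27153) + (3/7)(0.35465) + (2/11)(0.21543) = 0.41461.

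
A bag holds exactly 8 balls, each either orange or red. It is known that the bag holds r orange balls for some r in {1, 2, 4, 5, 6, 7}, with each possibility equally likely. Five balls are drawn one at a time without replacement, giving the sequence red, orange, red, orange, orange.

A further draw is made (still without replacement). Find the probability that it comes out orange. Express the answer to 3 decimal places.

0.649

The likelihood of the observed sequence under each hypothesis: P(data | r = 1) = (7/8)(1/7)(6/6)(0/5) = 0; P(data | r = 2) = (6/8)(2/7)(5/6)(1/5)(0/4) = 0; P(data | r = 4) = (4/8)(4/7)(3/6)(3/5)(2/4) = 0.042857; P(data | r = 5) = (3/8)(5/7)(2/6)(4/5)(3/4) = 0.053571; P(data | r = 6) = (2/8)(6/7)(1/6)(5/5)(4/4) = 0.035714; P(data | r = 7) = (1/8)(7/7)(0/6) = 0.
The prior-weighted likelihoods are 1/6 · 0 = 0, 1/6 · 0 = 0, 1/6 · 0.042857 = 0.0071429, 1/6 · 0.053571 = 0.0089286, 1/6 · 0.035714 = 0.0059524, 1/6 · 0 = 0; summing to 0.022024.
Dividing through by the total gives posterior P(r = 1 | data) = 0, P(r = 2 | data) = 0, P(r = 4 | data) = 0.32432, P(r = 5 | data) = 0.40541, P(r = 6 | data) = 0.27027, P(r = 7 | data) = 0.
Averaging over the posterior, P(orange next | data) = (1/3)(0.32432) + (2/3)(0.40541) + (1)(0.27027) = 0.64865.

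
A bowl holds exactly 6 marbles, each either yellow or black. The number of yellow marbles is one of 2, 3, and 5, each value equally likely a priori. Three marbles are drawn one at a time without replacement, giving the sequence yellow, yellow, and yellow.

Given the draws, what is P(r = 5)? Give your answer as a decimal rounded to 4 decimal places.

Under each hypothesis, the probability of the observed sequence is: P(data | r = 2) = (2/6)(1/5)(0/4) = 0; P(data | r = 3) = (3/6)(2/5)(1/4) = 1/20; P(data | r = 5) = (5/6)(4/5)(3/4) = 1/2.
Multiplying each by its prior: 1/3 · 0 = 0, 1/3 · 1/20 = 1/60, 1/3 · 1/2 = 1/6; summing to 11/60.
Therefore the posterior P(r = 5 | data) = (1/6) / (11/60) = 10/11.

0.9091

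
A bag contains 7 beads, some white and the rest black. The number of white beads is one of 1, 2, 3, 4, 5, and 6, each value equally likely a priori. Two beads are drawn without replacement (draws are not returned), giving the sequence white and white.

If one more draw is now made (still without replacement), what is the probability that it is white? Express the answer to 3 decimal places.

Compute the likelihood of the observed sequence for each case: P(data | r = 1) = (1/7)(0/6) = 0; P(data | r = 2) = (2/7)(1/6) = 1/21; P(data | r = 3) = (3/7)(2/6) = 1/7; P(data | r = 4) = (4/7)(3/6) = 2/7; P(data | r = 5) = (5/7)(4/6) = 10/21; P(data | r = 6) = (6/7)(5/6) = 5/7.
Weighting by the prior gives 1/6 · 0 = 0, 1/6 · 1/21 = 1/126, 1/6 · 1/7 = 1/42, 1/6 · 2/7 = 1/21, 1/6 · 10/21 = 5/63, 1/6 · 5/7 = 5/42; with total 5/18.
Normalising, the posterior is P(r = 1 | data) = 0, P(r = 2 | data) = 1/35, P(r = 3 | data) = 3/35, P(r = 4 | data) = 6/35, P(r = 5 | data) = 2/7, P(r = 6 | data) = 3/7.
The predictive probability is P(white next | data) = (0)(1/35) + (1/5)(3/35) + (2/5)(6/35) + (3/5)(2/7) + (4/5)(3/7) = 3/5.

0.600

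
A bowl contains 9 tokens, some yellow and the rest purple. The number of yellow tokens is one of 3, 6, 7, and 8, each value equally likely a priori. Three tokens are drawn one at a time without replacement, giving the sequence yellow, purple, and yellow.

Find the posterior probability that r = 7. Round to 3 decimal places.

Under each hypothesis, the probability of the observed sequence is: P(data | r = 3) = (3/9)(6/8)(2/7) = 1/14; P(data | r = 6) = (6/9)(3/8)(5/7) = 5/28; P(data | r = 7) = (7/9)(2/8)(6/7) = 1/6; P(data | r = 8) = (8/9)(1/8)(7/7) = 1/9.
Multiplying each by its prior: 1/4 · 1/14 = 1/56, 1/4 · 5/28 = 5/112, 1/4 · 1/6 = 1/24, 1/4 · 1/9 = 1/36; these sum to 19/144.
Hence P(r = 7 | data) = (1/24) / (19/144) = 6/19.

0.316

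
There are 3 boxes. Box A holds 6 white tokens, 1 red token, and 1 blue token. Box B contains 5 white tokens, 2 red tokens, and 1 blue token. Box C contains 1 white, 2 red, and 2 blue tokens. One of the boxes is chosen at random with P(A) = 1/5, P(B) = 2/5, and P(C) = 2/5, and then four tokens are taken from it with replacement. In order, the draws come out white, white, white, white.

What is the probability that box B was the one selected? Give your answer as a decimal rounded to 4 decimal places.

0.4885

For each hypothesis, P(data | H) works out to: P(data | box A) = (6/8)(6/8)(6/8)(6/8) = 0.31641; P(data | box B) = (5/8)(5/8)(5/8)(5/8) = 0.15259; P(data | box C) = (1/5)(1/5)(1/5)(1/5) = 0.0016.
The prior-weighted likelihoods are 1/5 · 0.31641 = 0.063281, 2/5 · 0.15259 = 0.061035, 2/5 · 0.0016 = 0.00064; with total 0.12496.
By Bayes' rule, P(box B | data) = (0.061035) / (0.12496) = 0.48845.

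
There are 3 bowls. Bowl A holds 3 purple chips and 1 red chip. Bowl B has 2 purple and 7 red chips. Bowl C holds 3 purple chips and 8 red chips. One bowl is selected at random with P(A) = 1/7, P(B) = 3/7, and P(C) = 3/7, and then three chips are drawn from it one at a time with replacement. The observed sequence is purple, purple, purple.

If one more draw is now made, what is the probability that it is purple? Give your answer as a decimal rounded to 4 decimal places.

Compute the likelihood of the observed sequence for each case: P(data | bowl A) = (3/4)(3/4)(3/4) = 0.42188; P(data | bowl B) = (2/9)(2/9)(2/9) = 0.010974; P(data | bowl C) = (3/11)(3/11)(3/11) = 0.020285.
The prior-weighted likelihoods are 1/7 · 0.42188 = 0.060268, 3/7 · 0.010974 = 0.0047031, 3/7 · 0.020285 = 0.0086938; summing to 0.073665.
Normalising, the posterior is P(bowl A | data) = 0.81814, P(bowl B | data) = 0.063845, P(bowl C | data) = 0.11802.
Averaging over the posterior, P(purple next | data) = (3/4)(0.81814) + (2/9)(0.063845) + (3/11)(0.11802) = 0.65998.

0.6600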